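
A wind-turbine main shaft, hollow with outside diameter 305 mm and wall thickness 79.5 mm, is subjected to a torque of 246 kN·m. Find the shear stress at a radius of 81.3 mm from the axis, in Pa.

J = π(d_o⁴ − d_i⁴)/32 = π(0.305⁴ − 0.146⁴)/32 = 8.050×10^-4 m⁴.
Shear stress varies linearly with radius: τ = T·r/J = 246000 × 0.0813 / 8.050×10^-4 = 2.485×10^7 Pa.

2.48e7 Pa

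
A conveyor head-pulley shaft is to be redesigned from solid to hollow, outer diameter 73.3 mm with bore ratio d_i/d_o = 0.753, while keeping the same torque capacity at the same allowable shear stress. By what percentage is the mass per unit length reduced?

43.9 %

Equal τ_max and T ⇒ the solid shaft needs d_s³ = d_o³(1−k⁴), so d_s = 73.3·(1−0.753⁴)^(1/3) = 64.41 mm.
Area ratio A_h/A_s = d_o²(1−k²)/d_s² = (1−k²)/(1−k⁴)^(2/3) = 0.5608.
Mass saving = 1 − 0.5608 = 43.9 %.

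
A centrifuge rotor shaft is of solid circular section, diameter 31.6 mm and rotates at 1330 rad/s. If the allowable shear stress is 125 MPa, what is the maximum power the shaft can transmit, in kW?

1030 kW

J = πd⁴/32 = π(0.0316)⁴/32 = 9.789×10^-8 m⁴.
T_max = τ_allow·J/r = 1.25×10^8 × 9.789×10^-8 / 0.0158 = 774.5 N·m.
ω = 1330 rad/s, so P_max = T_max·ω = 1.030×10^6 W.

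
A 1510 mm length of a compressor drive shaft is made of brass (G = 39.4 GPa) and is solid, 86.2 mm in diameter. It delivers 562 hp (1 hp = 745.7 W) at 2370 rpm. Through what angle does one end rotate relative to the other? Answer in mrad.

ω = 2π·2370/60 = 248.2 rad/s, so T = P/ω = 562×745.7 / 248.2 = 1689 N·m.
J = πd⁴/32 = π(0.0862)⁴/32 = 5.420×10^-6 m⁴.
θ = T·L/(G·J) = 1689 × 1.51 / (39.4×10⁹ × 5.420×10^-6) = 0.01194 rad.

11.9 mrad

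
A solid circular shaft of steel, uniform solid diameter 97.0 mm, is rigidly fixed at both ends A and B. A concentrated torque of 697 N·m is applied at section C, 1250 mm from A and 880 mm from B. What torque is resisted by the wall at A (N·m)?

With uniform GJ and both ends fixed, compatibility θ_AC = θ_CB gives T_A·a = T_B·b, together with T_A + T_B = T₀.
T_A = T₀·b/(a+b) = 697.0·880/2130 = 288.0 N·m; T_B = 409.0 N·m.

288 N·m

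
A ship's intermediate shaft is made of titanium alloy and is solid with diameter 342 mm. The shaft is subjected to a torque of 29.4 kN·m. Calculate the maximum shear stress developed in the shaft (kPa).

3740 kPa

J = πd⁴/32 = π(0.342)⁴/32 = 1.343×10^-3 m⁴.
τ_max = T·r/J = 29400 × 0.171 / 1.343×10^-3 = 3.743×10^6 Pa.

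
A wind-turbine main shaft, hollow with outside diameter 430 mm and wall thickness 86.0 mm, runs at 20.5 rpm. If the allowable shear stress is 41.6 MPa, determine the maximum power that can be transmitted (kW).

J = π(d_o⁴ − d_i⁴)/32 = π(0.430⁴ − 0.258⁴)/32 = 2.921×10^-3 m⁴.
T_max = τ_allow·J/r = 4.16×10^7 × 2.921×10^-3 / 0.215 = 565300 N·m.
ω = 2π·20.5/60 = 2.147 rad/s, so P_max = T_max·ω = 1.213×10^6 W.

1210 kW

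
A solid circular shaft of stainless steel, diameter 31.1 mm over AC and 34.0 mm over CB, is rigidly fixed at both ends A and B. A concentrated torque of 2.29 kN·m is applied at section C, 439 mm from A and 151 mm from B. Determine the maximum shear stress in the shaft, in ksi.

34.7 ksi

Compatibility: T_A·a/J_AC = T_B·b/J_CB with T_A + T_B = T₀.
J_AC = 9.18×10^-8 m⁴, J_CB = 1.31×10^-7 m⁴, so T_A = T₀·(J_AC/a)/((J_AC/a)+(J_CB/b)) = 444.4 N·m, T_B = 1846 N·m.
τ in each portion: τ_AC = 7.52×10^7 Pa, τ_CB = 2.39×10^8 Pa; maximum is in CB.
τ_max = T_CB·r/J = 1846·0.0170/1.31×10^-7 = 2.392×10^8 Pa.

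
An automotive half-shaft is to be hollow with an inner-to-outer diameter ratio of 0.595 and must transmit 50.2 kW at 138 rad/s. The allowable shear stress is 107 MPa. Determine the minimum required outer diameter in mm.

ω = 138 rad/s, so T = P/ω = 50.2×10³ / 138.0 = 363.8 N·m.
For a hollow shaft with d_i/d_o = 0.595: τ_max = 16T/(π d_o³ (1−k⁴)), so d_o = [16T/(π τ_allow (1−k⁴))]^(1/3) = [16·363.8/(π·1.07×10^8·0.8747)]^(1/3) = 0.02705 m.

27.1 mm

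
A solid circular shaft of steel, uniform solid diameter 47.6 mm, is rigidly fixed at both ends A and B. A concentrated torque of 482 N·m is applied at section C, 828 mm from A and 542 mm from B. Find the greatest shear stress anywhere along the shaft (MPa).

With uniform GJ and both ends fixed, compatibility θ_AC = θ_CB gives T_A·a = T_B·b, together with T_A + T_B = T₀.
T_A = T₀·b/(a+b) = 482.0·542/1370 = 190.7 N·m; T_B = 291.3 N·m.
τ in each portion: τ_AC = 9.00×10^6 Pa, τ_CB = 1.38×10^7 Pa; maximum is in CB.
τ_max = T_CB·r/J = 291.3·0.0238/5.04×10^-7 = 1.376×10^7 Pa.

13.8 MPa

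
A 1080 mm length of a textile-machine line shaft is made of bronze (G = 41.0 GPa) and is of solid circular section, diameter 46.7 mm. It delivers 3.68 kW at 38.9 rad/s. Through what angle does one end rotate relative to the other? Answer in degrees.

0.306°

ω = 38.9 rad/s, so T = P/ω = 3.68×10³ / 38.90 = 94.60 N·m.
J = πd⁴/32 = π(0.0467)⁴/32 = 4.669×10^-7 m⁴.
θ = T·L/(G·J) = 94.60 × 1.08 / (41.0×10⁹ × 4.669×10^-7) = 5.337×10^-3 rad.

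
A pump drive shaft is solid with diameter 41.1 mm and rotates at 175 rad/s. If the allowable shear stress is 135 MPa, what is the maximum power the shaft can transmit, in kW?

322 kW

J = πd⁴/32 = π(0.0411)⁴/32 = 2.801×10^-7 m⁴.
T_max = τ_allow·J/r = 1.35×10^8 × 2.801×10^-7 / 0.0206 = 1840 N·m.
ω = 175 rad/s, so P_max = T_max·ω = 3.221×10^5 W.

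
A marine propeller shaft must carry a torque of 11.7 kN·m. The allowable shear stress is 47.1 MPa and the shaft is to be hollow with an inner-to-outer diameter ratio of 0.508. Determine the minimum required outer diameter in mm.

For a hollow shaft with d_i/d_o = 0.508: τ_max = 16T/(π d_o³ (1−k⁴)), so d_o = [16T/(π τ_allow (1−k⁴))]^(1/3) = [16·11700/(π·4.71×10^7·0.9334)]^(1/3) = 0.1107 m.

111 mm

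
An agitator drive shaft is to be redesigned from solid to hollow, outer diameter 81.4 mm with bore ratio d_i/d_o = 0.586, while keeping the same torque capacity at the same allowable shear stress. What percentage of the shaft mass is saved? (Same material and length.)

28.6 %

Equal τ_max and T ⇒ the solid shaft needs d_s³ = d_o³(1−k⁴), so d_s = 81.4·(1−0.586⁴)^(1/3) = 78.07 mm.
Area ratio A_h/A_s = d_o²(1−k²)/d_s² = (1−k²)/(1−k⁴)^(2/3) = 0.7139.
Mass saving = 1 − 0.7139 = 28.6 %.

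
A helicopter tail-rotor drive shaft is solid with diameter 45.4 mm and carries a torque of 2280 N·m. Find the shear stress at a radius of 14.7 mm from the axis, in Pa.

J = πd⁴/32 = π(0.0454)⁴/32 = 4.171×10^-7 m⁴.
Shear stress varies linearly with radius: τ = T·r/J = 2280 × 0.0147 / 4.171×10^-7 = 8.036×10^7 Pa.

8.04e7 Pa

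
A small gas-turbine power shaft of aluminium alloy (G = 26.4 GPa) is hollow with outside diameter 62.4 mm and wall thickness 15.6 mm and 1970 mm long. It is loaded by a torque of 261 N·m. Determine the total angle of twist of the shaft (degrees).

J = π(d_o⁴ − d_i⁴)/32 = π(0.0624⁴ − 0.0312⁴)/32 = 1.395×10^-6 m⁴.
θ = T·L/(G·J) = 261.0 × 1.97 / (26.4×10⁹ × 1.395×10^-6) = 0.01396 rad.

0.800°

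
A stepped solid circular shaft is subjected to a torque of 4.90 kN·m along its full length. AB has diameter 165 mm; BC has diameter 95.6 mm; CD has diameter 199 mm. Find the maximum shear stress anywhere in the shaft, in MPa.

28.6 MPa

Under the same torque, τ_max = 16T/(πd³) is largest where d is smallest — segment BC (d = 95.6 mm).
τ_max = 16·4900/(π·(0.0956)³) = 2.856×10^7 Pa.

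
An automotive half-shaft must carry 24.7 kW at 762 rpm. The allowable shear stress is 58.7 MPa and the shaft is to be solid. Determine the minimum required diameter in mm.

29.9 mm

ω = 2π·762/60 = 79.80 rad/s, so T = P/ω = 24.7×10³ / 79.80 = 309.5 N·m.
For a solid shaft τ_max = 16T/(πd³), so d = (16T/(π τ_allow))^(1/3) = (16·309.5/(π·5.87×10^7))^(1/3) = 0.02995 m.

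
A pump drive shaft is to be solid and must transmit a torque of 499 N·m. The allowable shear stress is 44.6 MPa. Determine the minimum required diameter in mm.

38.5 mm

For a solid shaft τ_max = 16T/(πd³), so d = (16T/(π τ_allow))^(1/3) = (16·499.0/(π·4.46×10^7))^(1/3) = 0.03848 m.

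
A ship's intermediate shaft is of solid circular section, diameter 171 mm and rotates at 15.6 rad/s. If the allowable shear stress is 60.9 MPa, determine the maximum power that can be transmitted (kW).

J = πd⁴/32 = π(0.171)⁴/32 = 8.394×10^-5 m⁴.
T_max = τ_allow·J/r = 6.09×10^7 × 8.394×10^-5 / 0.0855 = 59790 N·m.
ω = 15.6 rad/s, so P_max = T_max·ω = 9.327×10^5 W.

933 kW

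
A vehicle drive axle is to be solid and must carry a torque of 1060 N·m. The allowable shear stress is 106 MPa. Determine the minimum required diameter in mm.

For a solid shaft τ_max = 16T/(πd³), so d = (16T/(π τ_allow))^(1/3) = (16·1060/(π·1.06×10^8))^(1/3) = 0.03707 m.

37.1 mm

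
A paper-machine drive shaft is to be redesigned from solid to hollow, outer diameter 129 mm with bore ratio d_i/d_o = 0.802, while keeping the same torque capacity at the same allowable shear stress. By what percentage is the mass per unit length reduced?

49.1 %

Equal τ_max and T ⇒ the solid shaft needs d_s³ = d_o³(1−k⁴), so d_s = 129·(1−0.802⁴)^(1/3) = 108.0 mm.
Area ratio A_h/A_s = d_o²(1−k²)/d_s² = (1−k²)/(1−k⁴)^(2/3) = 0.5093.
Mass saving = 1 − 0.5093 = 49.1 %.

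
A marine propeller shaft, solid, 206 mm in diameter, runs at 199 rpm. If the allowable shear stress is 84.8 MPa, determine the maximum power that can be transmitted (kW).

3030 kW

J = πd⁴/32 = π(0.206)⁴/32 = 1.768×10^-4 m⁴.
T_max = τ_allow·J/r = 8.48×10^7 × 1.768×10^-4 / 0.103 = 145600 N·m.
ω = 2π·199/60 = 20.84 rad/s, so P_max = T_max·ω = 3.033×10^6 W.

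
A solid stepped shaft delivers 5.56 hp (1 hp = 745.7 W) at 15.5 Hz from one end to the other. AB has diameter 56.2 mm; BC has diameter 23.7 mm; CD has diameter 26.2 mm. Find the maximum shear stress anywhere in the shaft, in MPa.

ω = 2π·15.5 = 97.39 rad/s, so T = P/ω = 5.56×745.7 / 97.39 = 42.57 N·m.
Under the same torque, τ_max = 16T/(πd³) is largest where d is smallest — segment BC (d = 23.7 mm).
τ_max = 16·42.57/(π·(0.0237)³) = 1.629×10^7 Pa.

16.3 MPa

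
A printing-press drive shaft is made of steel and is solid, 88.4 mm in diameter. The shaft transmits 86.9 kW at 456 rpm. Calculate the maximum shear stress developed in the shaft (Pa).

1.34e7 Pa

ω = 2π·456/60 = 47.75 rad/s, so T = P/ω = 86.9×10³ / 47.75 = 1820 N·m.
J = πd⁴/32 = π(0.0884)⁴/32 = 5.995×10^-6 m⁴.
τ_max = T·r/J = 1820 × 0.0442 / 5.995×10^-6 = 1.342×10^7 Pa.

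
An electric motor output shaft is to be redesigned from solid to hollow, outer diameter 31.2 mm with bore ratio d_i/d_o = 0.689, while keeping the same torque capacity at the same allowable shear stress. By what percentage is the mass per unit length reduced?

37.7 %

Equal τ_max and T ⇒ the solid shaft needs d_s³ = d_o³(1−k⁴), so d_s = 31.2·(1−0.689⁴)^(1/3) = 28.65 mm.
Area ratio A_h/A_s = d_o²(1−k²)/d_s² = (1−k²)/(1−k⁴)^(2/3) = 0.6228.
Mass saving = 1 − 0.6228 = 37.7 %.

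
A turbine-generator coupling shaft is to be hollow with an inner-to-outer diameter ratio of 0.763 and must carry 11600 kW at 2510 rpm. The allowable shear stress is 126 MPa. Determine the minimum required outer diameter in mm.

ω = 2π·2510/60 = 262.8 rad/s, so T = P/ω = 11600×10³ / 262.8 = 44130 N·m.
For a hollow shaft with d_i/d_o = 0.763: τ_max = 16T/(π d_o³ (1−k⁴)), so d_o = [16T/(π τ_allow (1−k⁴))]^(1/3) = [16·44130/(π·1.26×10^8·0.6611)]^(1/3) = 0.1392 m.

139 mm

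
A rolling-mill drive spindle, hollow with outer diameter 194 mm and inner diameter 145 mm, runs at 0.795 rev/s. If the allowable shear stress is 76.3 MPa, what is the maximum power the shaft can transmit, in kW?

376 kW

J = π(d_o⁴ − d_i⁴)/32 = π(0.194⁴ − 0.145⁴)/32 = 9.566×10^-5 m⁴.
T_max = τ_allow·J/r = 7.63×10^7 × 9.566×10^-5 / 0.0970 = 75250 N·m.
ω = 2π·0.795 = 4.995 rad/s, so P_max = T_max·ω = 3.759×10^5 W.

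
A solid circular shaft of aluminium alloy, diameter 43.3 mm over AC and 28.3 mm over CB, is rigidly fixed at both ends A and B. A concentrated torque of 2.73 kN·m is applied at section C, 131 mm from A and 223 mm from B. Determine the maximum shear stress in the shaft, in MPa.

Compatibility: T_A·a/J_AC = T_B·b/J_CB with T_A + T_B = T₀.
J_AC = 3.45×10^-7 m⁴, J_CB = 6.30×10^-8 m⁴, so T_A = T₀·(J_AC/a)/((J_AC/a)+(J_CB/b)) = 2466 N·m, T_B = 264.3 N·m.
τ in each portion: τ_AC = 1.55×10^8 Pa, τ_CB = 5.94×10^7 Pa; maximum is in AC.
τ_max = T_AC·r/J = 2466·0.0216/3.45×10^-7 = 1.547×10^8 Pa.

155 MPa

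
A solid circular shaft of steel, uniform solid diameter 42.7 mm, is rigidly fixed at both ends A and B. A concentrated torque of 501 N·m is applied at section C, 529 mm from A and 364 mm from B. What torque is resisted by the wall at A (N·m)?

204 N·m

With uniform GJ and both ends fixed, compatibility θ_AC = θ_CB gives T_A·a = T_B·b, together with T_A + T_B = T₀.
T_A = T₀·b/(a+b) = 501.0·364/893.0 = 204.2 N·m; T_B = 296.8 N·m.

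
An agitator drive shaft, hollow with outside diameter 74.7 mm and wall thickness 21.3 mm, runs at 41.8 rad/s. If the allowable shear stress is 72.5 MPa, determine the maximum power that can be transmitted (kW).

J = π(d_o⁴ − d_i⁴)/32 = π(0.0747⁴ − 0.0321⁴)/32 = 2.953×10^-6 m⁴.
T_max = τ_allow·J/r = 7.25×10^7 × 2.953×10^-6 / 0.0374 = 5731 N·m.
ω = 41.8 rad/s, so P_max = T_max·ω = 2.396×10^5 W.

240 kW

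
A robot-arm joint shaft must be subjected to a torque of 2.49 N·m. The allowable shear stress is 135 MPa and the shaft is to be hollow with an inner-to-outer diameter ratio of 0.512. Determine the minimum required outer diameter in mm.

4.65 mm

For a hollow shaft with d_i/d_o = 0.512: τ_max = 16T/(π d_o³ (1−k⁴)), so d_o = [16T/(π τ_allow (1−k⁴))]^(1/3) = [16·2.490/(π·1.35×10^8·0.9313)]^(1/3) = 0.004655 m.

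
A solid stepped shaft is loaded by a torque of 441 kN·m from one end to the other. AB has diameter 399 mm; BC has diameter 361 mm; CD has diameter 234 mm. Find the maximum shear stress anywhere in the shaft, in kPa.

Under the same torque, τ_max = 16T/(πd³) is largest where d is smallest — segment CD (d = 234 mm).
τ_max = 16·441000/(π·(0.234)³) = 1.753×10^8 Pa.

175000 kPa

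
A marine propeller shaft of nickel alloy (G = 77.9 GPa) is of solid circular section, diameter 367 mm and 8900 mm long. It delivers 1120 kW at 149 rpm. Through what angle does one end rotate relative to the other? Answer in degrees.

ω = 2π·149/60 = 15.60 rad/s, so T = P/ω = 1120×10³ / 15.60 = 71780 N·m.
J = πd⁴/32 = π(0.367)⁴/32 = 1.781×10^-3 m⁴.
θ = T·L/(G·J) = 71780 × 8.90 / (77.9×10⁹ × 1.781×10^-3) = 4.605×10^-3 rad.

0.264°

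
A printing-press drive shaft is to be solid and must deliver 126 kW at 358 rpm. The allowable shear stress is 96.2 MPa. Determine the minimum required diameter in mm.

56.2 mm

ω = 2π·358/60 = 37.49 rad/s, so T = P/ω = 126×10³ / 37.49 = 3361 N·m.
For a solid shaft τ_max = 16T/(πd³), so d = (16T/(π τ_allow))^(1/3) = (16·3361/(π·9.62×10^7))^(1/3) = 0.05625 m.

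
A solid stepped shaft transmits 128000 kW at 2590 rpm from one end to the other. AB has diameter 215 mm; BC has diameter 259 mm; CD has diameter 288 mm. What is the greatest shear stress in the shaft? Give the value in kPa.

ω = 2π·2590/60 = 271.2 rad/s, so T = P/ω = 128000×10³ / 271.2 = 471900 N·m.
Under the same torque, τ_max = 16T/(πd³) is largest where d is smallest — segment AB (d = 215 mm).
τ_max = 16·471900/(π·(0.215)³) = 2.418×10^8 Pa.

242000 kPa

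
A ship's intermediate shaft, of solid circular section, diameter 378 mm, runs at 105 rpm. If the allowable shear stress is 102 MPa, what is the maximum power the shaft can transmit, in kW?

11900 kW

J = πd⁴/32 = π(0.378)⁴/32 = 2.004×10^-3 m⁴.
T_max = τ_allow·J/r = 1.02×10^8 × 2.004×10^-3 / 0.189 = 1.082e6 N·m.
ω = 2π·105/60 = 11.00 rad/s, so P_max = T_max·ω = 1.189×10^7 W.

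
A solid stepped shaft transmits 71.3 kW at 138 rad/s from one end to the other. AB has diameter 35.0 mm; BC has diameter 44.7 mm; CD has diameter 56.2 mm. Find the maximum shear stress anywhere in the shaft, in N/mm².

ω = 138 rad/s, so T = P/ω = 71.3×10³ / 138.0 = 516.7 N·m.
Under the same torque, τ_max = 16T/(πd³) is largest where d is smallest — segment AB (d = 35.0 mm).
τ_max = 16·516.7/(π·(0.0350)³) = 6.137×10^7 Pa.

61.4 N/mm²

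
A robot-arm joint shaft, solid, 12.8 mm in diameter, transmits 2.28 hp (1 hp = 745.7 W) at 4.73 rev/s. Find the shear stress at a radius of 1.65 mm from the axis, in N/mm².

ω = 2π·4.73 = 29.72 rad/s, so T = P/ω = 2.28×745.7 / 29.72 = 57.21 N·m.
J = πd⁴/32 = π(0.0128)⁴/32 = 2.635×10^-9 m⁴.
Shear stress varies linearly with radius: τ = T·r/J = 57.21 × 0.00165 / 2.635×10^-9 = 3.582×10^7 Pa.

35.8 N/mm²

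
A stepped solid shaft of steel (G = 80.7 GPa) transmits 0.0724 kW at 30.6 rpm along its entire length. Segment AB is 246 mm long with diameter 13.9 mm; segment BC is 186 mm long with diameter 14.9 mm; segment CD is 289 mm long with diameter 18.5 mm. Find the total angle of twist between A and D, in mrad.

36.6 mrad

ω = 2π·30.6/60 = 3.204 rad/s, so T = P/ω = 0.0724×10³ / 3.204 = 22.59 N·m.
J_AB = π(0.0139)⁴/32 = 3.66×10^-9 m⁴; J_BC = π(0.0149)⁴/32 = 4.84×10^-9 m⁴; J_CD = π(0.0185)⁴/32 = 1.15×10^-8 m⁴.
θ = (T/G)·Σ L_i/J_i = (22.59/80.7×10⁹)·(0.246/3.66×10^-9 + 0.186/4.84×10^-9 + 0.289/1.15×10^-8) = 0.03659 rad.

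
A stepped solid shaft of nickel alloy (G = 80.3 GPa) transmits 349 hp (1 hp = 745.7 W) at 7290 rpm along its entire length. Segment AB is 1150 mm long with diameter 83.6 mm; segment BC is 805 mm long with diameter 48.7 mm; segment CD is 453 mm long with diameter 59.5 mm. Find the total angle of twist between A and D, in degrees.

ω = 2π·7290/60 = 763.4 rad/s, so T = P/ω = 349×745.7 / 763.4 = 340.9 N·m.
J_AB = π(0.0836)⁴/32 = 4.80×10^-6 m⁴; J_BC = π(0.0487)⁴/32 = 5.52×10^-7 m⁴; J_CD = π(0.0595)⁴/32 = 1.23×10^-6 m⁴.
θ = (T/G)·Σ L_i/J_i = (340.9/80.3×10⁹)·(1.15/4.80×10^-6 + 0.805/5.52×10^-7 + 0.453/1.23×10^-6) = 8.770×10^-3 rad.

0.502°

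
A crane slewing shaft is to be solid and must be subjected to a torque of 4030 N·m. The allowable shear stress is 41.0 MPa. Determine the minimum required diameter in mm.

79.4 mm

For a solid shaft τ_max = 16T/(πd³), so d = (16T/(π τ_allow))^(1/3) = (16·4030/(π·4.10×10^7))^(1/3) = 0.07940 m.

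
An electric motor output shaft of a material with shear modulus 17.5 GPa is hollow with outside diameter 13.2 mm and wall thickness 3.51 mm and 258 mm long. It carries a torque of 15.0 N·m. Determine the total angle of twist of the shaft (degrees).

J = π(d_o⁴ − d_i⁴)/32 = π(0.0132⁴ − 0.00618⁴)/32 = 2.837×10^-9 m⁴.
θ = T·L/(G·J) = 15.00 × 0.258 / (17.5×10⁹ × 2.837×10^-9) = 0.07794 rad.

4.47°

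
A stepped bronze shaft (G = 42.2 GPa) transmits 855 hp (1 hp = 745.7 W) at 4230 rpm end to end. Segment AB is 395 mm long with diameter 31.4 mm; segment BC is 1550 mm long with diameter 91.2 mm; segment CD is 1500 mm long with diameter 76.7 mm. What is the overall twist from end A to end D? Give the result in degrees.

9.40°

ω = 2π·4230/60 = 443.0 rad/s, so T = P/ω = 855×745.7 / 443.0 = 1439 N·m.
J_AB = π(0.0314)⁴/32 = 9.54×10^-8 m⁴; J_BC = π(0.0912)⁴/32 = 6.79×10^-6 m⁴; J_CD = π(0.0767)⁴/32 = 3.40×10^-6 m⁴.
θ = (T/G)·Σ L_i/J_i = (1439/42.2×10⁹)·(0.395/9.54×10^-8 + 1.55/6.79×10^-6 + 1.50/3.40×10^-6) = 0.1640 rad.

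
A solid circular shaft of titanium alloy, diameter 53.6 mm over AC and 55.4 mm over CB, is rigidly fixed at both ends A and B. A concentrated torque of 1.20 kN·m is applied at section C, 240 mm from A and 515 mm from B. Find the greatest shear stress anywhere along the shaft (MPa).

Compatibility: T_A·a/J_AC = T_B·b/J_CB with T_A + T_B = T₀.
J_AC = 8.10×10^-7 m⁴, J_CB = 9.25×10^-7 m⁴, so T_A = T₀·(J_AC/a)/((J_AC/a)+(J_CB/b)) = 783.4 N·m, T_B = 416.6 N·m.
τ in each portion: τ_AC = 2.59×10^7 Pa, τ_CB = 1.25×10^7 Pa; maximum is in AC.
τ_max = T_AC·r/J = 783.4·0.0268/8.10×10^-7 = 2.591×10^7 Pa.

25.9 MPa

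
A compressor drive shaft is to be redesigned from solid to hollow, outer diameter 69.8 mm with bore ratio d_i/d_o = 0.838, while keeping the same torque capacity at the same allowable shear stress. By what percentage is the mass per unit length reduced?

Equal τ_max and T ⇒ the solid shaft needs d_s³ = d_o³(1−k⁴), so d_s = 69.8·(1−0.838⁴)^(1/3) = 55.65 mm.
Area ratio A_h/A_s = d_o²(1−k²)/d_s² = (1−k²)/(1−k⁴)^(2/3) = 0.4684.
Mass saving = 1 − 0.4684 = 53.2 %.

53.2 %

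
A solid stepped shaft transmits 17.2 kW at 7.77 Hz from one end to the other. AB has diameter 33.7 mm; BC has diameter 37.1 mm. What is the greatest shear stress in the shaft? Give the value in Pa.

4.69e7 Pa

ω = 2π·7.77 = 48.82 rad/s, so T = P/ω = 17.2×10³ / 48.82 = 352.3 N·m.
Under the same torque, τ_max = 16T/(πd³) is largest where d is smallest — segment AB (d = 33.7 mm).
τ_max = 16·352.3/(π·(0.0337)³) = 4.688×10^7 Pa.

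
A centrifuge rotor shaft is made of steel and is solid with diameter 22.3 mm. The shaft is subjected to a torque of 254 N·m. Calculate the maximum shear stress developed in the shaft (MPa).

J = πd⁴/32 = π(0.0223)⁴/32 = 2.428×10^-8 m⁴.
τ_max = T·r/J = 254.0 × 0.0112 / 2.428×10^-8 = 1.167×10^8 Pa.

117 MPa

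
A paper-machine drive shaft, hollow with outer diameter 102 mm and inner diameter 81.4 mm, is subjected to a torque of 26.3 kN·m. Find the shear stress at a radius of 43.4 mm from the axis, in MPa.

181 MPa

J = π(d_o⁴ − d_i⁴)/32 = π(0.102⁴ − 0.0814⁴)/32 = 6.317×10^-6 m⁴.
Shear stress varies linearly with radius: τ = T·r/J = 26300 × 0.0434 / 6.317×10^-6 = 1.807×10^8 Pa.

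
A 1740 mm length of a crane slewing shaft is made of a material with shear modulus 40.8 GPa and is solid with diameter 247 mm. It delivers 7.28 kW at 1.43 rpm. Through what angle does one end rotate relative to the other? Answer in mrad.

5.67 mrad

ω = 2π·1.43/60 = 0.1497 rad/s, so T = P/ω = 7.28×10³ / 0.1497 = 48610 N·m.
J = πd⁴/32 = π(0.247)⁴/32 = 3.654×10^-4 m⁴.
θ = T·L/(G·J) = 48610 × 1.74 / (40.8×10⁹ × 3.654×10^-4) = 5.674×10^-3 rad.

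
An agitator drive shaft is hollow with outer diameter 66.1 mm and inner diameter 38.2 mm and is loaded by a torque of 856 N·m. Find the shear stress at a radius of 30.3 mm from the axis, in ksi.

2.26 ksi

J = π(d_o⁴ − d_i⁴)/32 = π(0.0661⁴ − 0.0382⁴)/32 = 1.665×10^-6 m⁴.
Shear stress varies linearly with radius: τ = T·r/J = 856.0 × 0.0303 / 1.665×10^-6 = 1.558×10^7 Pa.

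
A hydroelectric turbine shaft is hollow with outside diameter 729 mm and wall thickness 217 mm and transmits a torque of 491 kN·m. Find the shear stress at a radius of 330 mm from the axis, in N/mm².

6.00 N/mm²

J = π(d_o⁴ − d_i⁴)/32 = π(0.729⁴ − 0.295⁴)/32 = 0.02698 m⁴.
Shear stress varies linearly with radius: τ = T·r/J = 491000 × 0.330 / 0.02698 = 6.005×10^6 Pa.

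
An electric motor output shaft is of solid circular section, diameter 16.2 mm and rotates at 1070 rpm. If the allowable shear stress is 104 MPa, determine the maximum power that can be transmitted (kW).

9.73 kW

J = πd⁴/32 = π(0.0162)⁴/32 = 6.762×10^-9 m⁴.
T_max = τ_allow·J/r = 1.04×10^8 × 6.762×10^-9 / 0.00810 = 86.82 N·m.
ω = 2π·1070/60 = 112.1 rad/s, so P_max = T_max·ω = 9728 W.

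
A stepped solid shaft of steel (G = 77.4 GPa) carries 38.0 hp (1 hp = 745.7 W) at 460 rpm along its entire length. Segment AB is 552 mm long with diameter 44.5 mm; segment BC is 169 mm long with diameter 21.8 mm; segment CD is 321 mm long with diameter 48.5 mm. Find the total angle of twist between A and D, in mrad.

73.3 mrad

ω = 2π·460/60 = 48.17 rad/s, so T = P/ω = 38.0×745.7 / 48.17 = 588.2 N·m.
J_AB = π(0.0445)⁴/32 = 3.85×10^-7 m⁴; J_BC = π(0.0218)⁴/32 = 2.22×10^-8 m⁴; J_CD = π(0.0485)⁴/32 = 5.43×10^-7 m⁴.
θ = (T/G)·Σ L_i/J_i = (588.2/77.4×10⁹)·(0.552/3.85×10^-7 + 0.169/2.22×10^-8 + 0.321/5.43×10^-7) = 0.07332 rad.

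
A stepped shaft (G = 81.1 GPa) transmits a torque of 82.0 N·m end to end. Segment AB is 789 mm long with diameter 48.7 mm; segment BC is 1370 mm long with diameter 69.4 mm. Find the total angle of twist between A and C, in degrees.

J_AB = π(0.0487)⁴/32 = 5.52×10^-7 m⁴; J_BC = π(0.0694)⁴/32 = 2.28×10^-6 m⁴.
θ = (T/G)·Σ L_i/J_i = (82.00/81.1×10⁹)·(0.789/5.52×10^-7 + 1.37/2.28×10^-6) = 2.053×10^-3 rad.

0.118°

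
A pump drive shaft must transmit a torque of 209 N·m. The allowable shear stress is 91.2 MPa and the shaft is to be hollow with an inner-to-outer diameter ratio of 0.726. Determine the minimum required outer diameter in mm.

25.3 mm

For a hollow shaft with d_i/d_o = 0.726: τ_max = 16T/(π d_o³ (1−k⁴)), so d_o = [16T/(π τ_allow (1−k⁴))]^(1/3) = [16·209.0/(π·9.12×10^7·0.7222)]^(1/3) = 0.02528 m.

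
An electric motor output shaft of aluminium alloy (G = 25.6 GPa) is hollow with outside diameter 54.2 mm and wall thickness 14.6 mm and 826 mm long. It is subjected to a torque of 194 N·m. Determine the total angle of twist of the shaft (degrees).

0.443°

J = π(d_o⁴ − d_i⁴)/32 = π(0.0542⁴ − 0.0250⁴)/32 = 8.089×10^-7 m⁴.
θ = T·L/(G·J) = 194.0 × 0.826 / (25.6×10⁹ × 8.089×10^-7) = 7.739×10^-3 rad.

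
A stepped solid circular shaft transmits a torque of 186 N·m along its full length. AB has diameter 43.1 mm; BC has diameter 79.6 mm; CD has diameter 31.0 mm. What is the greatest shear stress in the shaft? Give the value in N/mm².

31.8 N/mm²

Under the same torque, τ_max = 16T/(πd³) is largest where d is smallest — segment CD (d = 31.0 mm).
τ_max = 16·186.0/(π·(0.0310)³) = 3.180×10^7 Pa.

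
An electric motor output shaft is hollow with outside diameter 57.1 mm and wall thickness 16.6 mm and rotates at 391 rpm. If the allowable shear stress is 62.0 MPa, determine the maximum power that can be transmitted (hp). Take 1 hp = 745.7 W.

121 hp

J = π(d_o⁴ − d_i⁴)/32 = π(0.0571⁴ − 0.0239⁴)/32 = 1.012×10^-6 m⁴.
T_max = τ_allow·J/r = 6.20×10^7 × 1.012×10^-6 / 0.0285 = 2197 N·m.
ω = 2π·391/60 = 40.95 rad/s, so P_max = T_max·ω = 8.995×10^4 W.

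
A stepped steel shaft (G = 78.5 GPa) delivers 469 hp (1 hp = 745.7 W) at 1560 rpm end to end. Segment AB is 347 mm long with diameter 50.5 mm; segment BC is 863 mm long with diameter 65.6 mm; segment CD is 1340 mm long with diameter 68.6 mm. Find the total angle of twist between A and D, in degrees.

2.55°

ω = 2π·1560/60 = 163.4 rad/s, so T = P/ω = 469×745.7 / 163.4 = 2141 N·m.
J_AB = π(0.0505)⁴/32 = 6.39×10^-7 m⁴; J_BC = π(0.0656)⁴/32 = 1.82×10^-6 m⁴; J_CD = π(0.0686)⁴/32 = 2.17×10^-6 m⁴.
θ = (T/G)·Σ L_i/J_i = (2141/78.5×10⁹)·(0.347/6.39×10^-7 + 0.863/1.82×10^-6 + 1.34/2.17×10^-6) = 0.04457 rad.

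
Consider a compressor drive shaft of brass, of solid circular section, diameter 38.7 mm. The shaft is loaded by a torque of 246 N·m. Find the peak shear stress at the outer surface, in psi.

J = πd⁴/32 = π(0.0387)⁴/32 = 2.202×10^-7 m⁴.
τ_max = T·r/J = 246.0 × 0.0194 / 2.202×10^-7 = 2.162×10^7 Pa.

3140 psi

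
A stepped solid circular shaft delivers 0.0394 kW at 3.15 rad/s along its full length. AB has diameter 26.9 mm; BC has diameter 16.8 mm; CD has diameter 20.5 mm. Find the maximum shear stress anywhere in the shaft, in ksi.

ω = 3.15 rad/s, so T = P/ω = 0.0394×10³ / 3.150 = 12.51 N·m.
Under the same torque, τ_max = 16T/(πd³) is largest where d is smallest — segment BC (d = 16.8 mm).
τ_max = 16·12.51/(π·(0.0168)³) = 1.343×10^7 Pa.

1.95 ksi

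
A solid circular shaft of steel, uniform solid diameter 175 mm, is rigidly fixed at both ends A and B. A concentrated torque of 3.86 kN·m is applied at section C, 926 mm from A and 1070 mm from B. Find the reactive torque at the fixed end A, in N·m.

2070 N·m

With uniform GJ and both ends fixed, compatibility θ_AC = θ_CB gives T_A·a = T_B·b, together with T_A + T_B = T₀.
T_A = T₀·b/(a+b) = 3860·1070/1996 = 2069 N·m; T_B = 1791 N·m.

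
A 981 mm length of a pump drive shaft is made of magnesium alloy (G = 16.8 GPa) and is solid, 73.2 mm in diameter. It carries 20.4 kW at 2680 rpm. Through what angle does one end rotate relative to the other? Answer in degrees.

0.0863°

ω = 2π·2680/60 = 280.6 rad/s, so T = P/ω = 20.4×10³ / 280.6 = 72.69 N·m.
J = πd⁴/32 = π(0.0732)⁴/32 = 2.819×10^-6 m⁴.
θ = T·L/(G·J) = 72.69 × 0.981 / (16.8×10⁹ × 2.819×10^-6) = 1.506×10^-3 rad.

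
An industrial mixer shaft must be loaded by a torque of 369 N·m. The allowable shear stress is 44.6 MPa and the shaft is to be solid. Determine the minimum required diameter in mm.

34.8 mm

For a solid shaft τ_max = 16T/(πd³), so d = (16T/(π τ_allow))^(1/3) = (16·369.0/(π·4.46×10^7))^(1/3) = 0.03480 m.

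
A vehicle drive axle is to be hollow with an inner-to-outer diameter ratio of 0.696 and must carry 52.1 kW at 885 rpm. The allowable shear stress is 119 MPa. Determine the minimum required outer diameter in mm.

31.6 mm

ω = 2π·885/60 = 92.68 rad/s, so T = P/ω = 52.1×10³ / 92.68 = 562.2 N·m.
For a hollow shaft with d_i/d_o = 0.696: τ_max = 16T/(π d_o³ (1−k⁴)), so d_o = [16T/(π τ_allow (1−k⁴))]^(1/3) = [16·562.2/(π·1.19×10^8·0.7653)]^(1/3) = 0.03156 m.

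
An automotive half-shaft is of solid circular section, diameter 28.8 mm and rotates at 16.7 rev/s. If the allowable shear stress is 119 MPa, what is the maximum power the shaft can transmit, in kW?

58.6 kW

J = πd⁴/32 = π(0.0288)⁴/32 = 6.754×10^-8 m⁴.
T_max = τ_allow·J/r = 1.19×10^8 × 6.754×10^-8 / 0.0144 = 558.2 N·m.
ω = 2π·16.7 = 104.9 rad/s, so P_max = T_max·ω = 5.857×10^4 W.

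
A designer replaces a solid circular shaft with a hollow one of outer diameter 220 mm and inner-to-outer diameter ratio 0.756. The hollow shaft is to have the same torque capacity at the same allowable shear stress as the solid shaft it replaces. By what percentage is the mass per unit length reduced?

44.2 %

Equal τ_max and T ⇒ the solid shaft needs d_s³ = d_o³(1−k⁴), so d_s = 220·(1−0.756⁴)^(1/3) = 192.8 mm.
Area ratio A_h/A_s = d_o²(1−k²)/d_s² = (1−k²)/(1−k⁴)^(2/3) = 0.5577.
Mass saving = 1 − 0.5577 = 44.2 %.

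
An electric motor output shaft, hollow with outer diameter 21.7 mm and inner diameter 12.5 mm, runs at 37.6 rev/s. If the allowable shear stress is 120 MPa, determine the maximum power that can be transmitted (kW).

50.6 kW

J = π(d_o⁴ − d_i⁴)/32 = π(0.0217⁴ − 0.0125⁴)/32 = 1.937×10^-8 m⁴.
T_max = τ_allow·J/r = 1.20×10^8 × 1.937×10^-8 / 0.0109 = 214.3 N·m.
ω = 2π·37.6 = 236.2 rad/s, so P_max = T_max·ω = 5.062×10^4 W.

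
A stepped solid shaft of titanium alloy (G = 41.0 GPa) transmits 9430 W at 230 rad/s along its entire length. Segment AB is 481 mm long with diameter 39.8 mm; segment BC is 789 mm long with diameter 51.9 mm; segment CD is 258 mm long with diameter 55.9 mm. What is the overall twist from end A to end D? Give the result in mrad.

ω = 230 rad/s, so T = P/ω = 9430 / 230.0 = 41.00 N·m.
J_AB = π(0.0398)⁴/32 = 2.46×10^-7 m⁴; J_BC = π(0.0519)⁴/32 = 7.12×10^-7 m⁴; J_CD = π(0.0559)⁴/32 = 9.59×10^-7 m⁴.
θ = (T/G)·Σ L_i/J_i = (41.00/41.0×10⁹)·(0.481/2.46×10^-7 + 0.789/7.12×10^-7 + 0.258/9.59×10^-7) = 3.329×10^-3 rad.

3.33 mrad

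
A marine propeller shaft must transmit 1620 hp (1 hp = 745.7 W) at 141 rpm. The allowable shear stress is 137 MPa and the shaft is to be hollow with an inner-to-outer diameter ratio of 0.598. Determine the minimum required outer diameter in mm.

152 mm

ω = 2π·141/60 = 14.77 rad/s, so T = P/ω = 1620×745.7 / 14.77 = 81810 N·m.
For a hollow shaft with d_i/d_o = 0.598: τ_max = 16T/(π d_o³ (1−k⁴)), so d_o = [16T/(π τ_allow (1−k⁴))]^(1/3) = [16·81810/(π·1.37×10^8·0.8721)]^(1/3) = 0.1516 m.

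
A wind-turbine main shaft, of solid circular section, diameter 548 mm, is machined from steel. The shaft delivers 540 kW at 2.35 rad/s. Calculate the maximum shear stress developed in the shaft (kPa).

ω = 2.35 rad/s, so T = P/ω = 540×10³ / 2.350 = 229800 N·m.
J = πd⁴/32 = π(0.548)⁴/32 = 8.854×10^-3 m⁴.
τ_max = T·r/J = 229800 × 0.274 / 8.854×10^-3 = 7.111×10^6 Pa.

7110 kPa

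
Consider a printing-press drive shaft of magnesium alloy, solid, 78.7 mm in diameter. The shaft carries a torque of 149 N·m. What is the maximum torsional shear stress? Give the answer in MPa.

1.56 MPa

J = πd⁴/32 = π(0.0787)⁴/32 = 3.766×10^-6 m⁴.
τ_max = T·r/J = 149.0 × 0.0394 / 3.766×10^-6 = 1.557×10^6 Pa.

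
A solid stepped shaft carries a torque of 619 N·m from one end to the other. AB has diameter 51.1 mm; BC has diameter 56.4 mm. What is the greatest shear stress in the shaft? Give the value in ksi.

Under the same torque, τ_max = 16T/(πd³) is largest where d is smallest — segment AB (d = 51.1 mm).
τ_max = 16·619.0/(π·(0.0511)³) = 2.363×10^7 Pa.

3.43 ksi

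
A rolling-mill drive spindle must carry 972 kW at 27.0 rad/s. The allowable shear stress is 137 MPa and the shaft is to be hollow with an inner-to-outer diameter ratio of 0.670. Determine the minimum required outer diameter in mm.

ω = 27.0 rad/s, so T = P/ω = 972×10³ / 27.00 = 36000 N·m.
For a hollow shaft with d_i/d_o = 0.670: τ_max = 16T/(π d_o³ (1−k⁴)), so d_o = [16T/(π τ_allow (1−k⁴))]^(1/3) = [16·36000/(π·1.37×10^8·0.7985)]^(1/3) = 0.1188 m.

119 mm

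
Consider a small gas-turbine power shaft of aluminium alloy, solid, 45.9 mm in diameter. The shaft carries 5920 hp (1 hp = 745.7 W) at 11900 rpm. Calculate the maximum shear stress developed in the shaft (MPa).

ω = 2π·11900/60 = 1246 rad/s, so T = P/ω = 5920×745.7 / 1246 = 3543 N·m.
J = πd⁴/32 = π(0.0459)⁴/32 = 4.358×10^-7 m⁴.
τ_max = T·r/J = 3543 × 0.0229 / 4.358×10^-7 = 1.866×10^8 Pa.

187 MPa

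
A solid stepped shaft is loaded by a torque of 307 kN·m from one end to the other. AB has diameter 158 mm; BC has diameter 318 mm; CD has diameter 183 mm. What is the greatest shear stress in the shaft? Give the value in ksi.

Under the same torque, τ_max = 16T/(πd³) is largest where d is smallest — segment AB (d = 158 mm).
τ_max = 16·307000/(π·(0.158)³) = 3.964×10^8 Pa.

57.5 ksi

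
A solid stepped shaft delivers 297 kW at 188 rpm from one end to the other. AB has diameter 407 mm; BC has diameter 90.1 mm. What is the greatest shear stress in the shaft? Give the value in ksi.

15.2 ksi

ω = 2π·188/60 = 19.69 rad/s, so T = P/ω = 297×10³ / 19.69 = 15090 N·m.
Under the same torque, τ_max = 16T/(πd³) is largest where d is smallest — segment BC (d = 90.1 mm).
τ_max = 16·15090/(π·(0.0901)³) = 1.050×10^8 Pa.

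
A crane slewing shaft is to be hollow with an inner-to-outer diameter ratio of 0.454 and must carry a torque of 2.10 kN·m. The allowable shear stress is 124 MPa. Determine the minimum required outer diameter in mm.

For a hollow shaft with d_i/d_o = 0.454: τ_max = 16T/(π d_o³ (1−k⁴)), so d_o = [16T/(π τ_allow (1−k⁴))]^(1/3) = [16·2100/(π·1.24×10^8·0.9575)]^(1/3) = 0.04483 m.

44.8 mm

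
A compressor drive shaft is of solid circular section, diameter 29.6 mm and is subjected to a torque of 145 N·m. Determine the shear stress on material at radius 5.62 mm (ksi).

1.57 ksi

J = πd⁴/32 = π(0.0296)⁴/32 = 7.536×10^-8 m⁴.
Shear stress varies linearly with radius: τ = T·r/J = 145.0 × 0.00562 / 7.536×10^-8 = 1.081×10^7 Pa.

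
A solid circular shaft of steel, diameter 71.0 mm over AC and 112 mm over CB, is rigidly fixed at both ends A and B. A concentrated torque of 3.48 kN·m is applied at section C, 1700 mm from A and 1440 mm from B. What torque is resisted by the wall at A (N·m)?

Compatibility: T_A·a/J_AC = T_B·b/J_CB with T_A + T_B = T₀.
J_AC = 2.49×10^-6 m⁴, J_CB = 1.54×10^-5 m⁴, so T_A = T₀·(J_AC/a)/((J_AC/a)+(J_CB/b)) = 418.8 N·m, T_B = 3061 N·m.

419 N·m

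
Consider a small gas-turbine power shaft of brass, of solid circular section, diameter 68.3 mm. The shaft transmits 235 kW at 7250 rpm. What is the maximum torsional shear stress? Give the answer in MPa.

ω = 2π·7250/60 = 759.2 rad/s, so T = P/ω = 235×10³ / 759.2 = 309.5 N·m.
J = πd⁴/32 = π(0.0683)⁴/32 = 2.136×10^-6 m⁴.
τ_max = T·r/J = 309.5 × 0.0341 / 2.136×10^-6 = 4.948×10^6 Pa.

4.95 MPa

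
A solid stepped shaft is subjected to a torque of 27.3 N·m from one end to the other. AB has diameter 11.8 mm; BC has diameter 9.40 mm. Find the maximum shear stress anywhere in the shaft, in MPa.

167 MPa

Under the same torque, τ_max = 16T/(πd³) is largest where d is smallest — segment BC (d = 9.40 mm).
τ_max = 16·27.30/(π·(0.00940)³) = 1.674×10^8 Pa.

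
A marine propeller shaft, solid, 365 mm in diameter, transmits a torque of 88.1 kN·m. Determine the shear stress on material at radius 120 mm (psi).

J = πd⁴/32 = π(0.365)⁴/32 = 1.742×10^-3 m⁴.
Shear stress varies linearly with radius: τ = T·r/J = 88100 × 0.120 / 1.742×10^-3 = 6.067×10^6 Pa.

880 psi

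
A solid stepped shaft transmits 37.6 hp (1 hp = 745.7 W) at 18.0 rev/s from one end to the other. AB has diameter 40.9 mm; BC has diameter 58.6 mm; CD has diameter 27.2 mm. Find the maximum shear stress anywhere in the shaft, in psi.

9100 psi

ω = 2π·18.0 = 113.1 rad/s, so T = P/ω = 37.6×745.7 / 113.1 = 247.9 N·m.
Under the same torque, τ_max = 16T/(πd³) is largest where d is smallest — segment CD (d = 27.2 mm).
τ_max = 16·247.9/(π·(0.0272)³) = 6.274×10^7 Pa.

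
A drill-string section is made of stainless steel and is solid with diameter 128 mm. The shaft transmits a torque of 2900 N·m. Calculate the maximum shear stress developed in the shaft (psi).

1020 psi

J = πd⁴/32 = π(0.128)⁴/32 = 2.635×10^-5 m⁴.
τ_max = T·r/J = 2900 × 0.0640 / 2.635×10^-5 = 7.043×10^6 Pa.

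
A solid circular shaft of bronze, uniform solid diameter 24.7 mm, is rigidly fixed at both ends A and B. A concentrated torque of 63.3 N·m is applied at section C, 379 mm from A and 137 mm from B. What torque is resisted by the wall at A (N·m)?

With uniform GJ and both ends fixed, compatibility θ_AC = θ_CB gives T_A·a = T_B·b, together with T_A + T_B = T₀.
T_A = T₀·b/(a+b) = 63.30·137/516.0 = 16.81 N·m; T_B = 46.49 N·m.

16.8 N·m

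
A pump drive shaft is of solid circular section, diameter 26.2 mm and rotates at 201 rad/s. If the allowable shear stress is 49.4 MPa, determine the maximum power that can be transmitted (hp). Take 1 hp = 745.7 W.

47.0 hp

J = πd⁴/32 = π(0.0262)⁴/32 = 4.626×10^-8 m⁴.
T_max = τ_allow·J/r = 4.94×10^7 × 4.626×10^-8 / 0.0131 = 174.4 N·m.
ω = 201 rad/s, so P_max = T_max·ω = 3.506×10^4 W.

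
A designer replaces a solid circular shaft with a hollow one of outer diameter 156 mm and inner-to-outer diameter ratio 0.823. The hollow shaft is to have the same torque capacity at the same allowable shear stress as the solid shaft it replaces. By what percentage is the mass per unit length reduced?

Equal τ_max and T ⇒ the solid shaft needs d_s³ = d_o³(1−k⁴), so d_s = 156·(1−0.823⁴)^(1/3) = 127.1 mm.
Area ratio A_h/A_s = d_o²(1−k²)/d_s² = (1−k²)/(1−k⁴)^(2/3) = 0.4859.
Mass saving = 1 − 0.4859 = 51.4 %.

51.4 %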